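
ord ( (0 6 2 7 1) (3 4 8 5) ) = 20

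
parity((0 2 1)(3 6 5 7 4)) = even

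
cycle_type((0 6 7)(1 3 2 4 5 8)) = 3.6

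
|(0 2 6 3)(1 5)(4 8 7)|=12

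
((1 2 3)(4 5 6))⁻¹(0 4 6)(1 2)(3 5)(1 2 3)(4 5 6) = (0 5 4)(1 6)(2 3)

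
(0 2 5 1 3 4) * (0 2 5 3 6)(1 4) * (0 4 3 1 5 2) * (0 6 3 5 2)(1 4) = (1 3 2 4 6)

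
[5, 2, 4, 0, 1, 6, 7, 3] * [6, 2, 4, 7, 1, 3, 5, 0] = [3, 4, 1, 6, 2, 5, 0, 7]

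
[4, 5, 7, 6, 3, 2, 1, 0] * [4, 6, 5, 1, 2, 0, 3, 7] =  [2, 0, 7, 3, 1, 5, 6, 4]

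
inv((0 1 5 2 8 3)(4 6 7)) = (0 3 8 2 5 1)(4 7 6)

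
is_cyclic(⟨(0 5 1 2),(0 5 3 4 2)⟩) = no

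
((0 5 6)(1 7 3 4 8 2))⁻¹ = (0 6 5)(1 2 8 4 3 7)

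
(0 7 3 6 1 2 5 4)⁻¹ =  (0 4 5 2 1 6 3 7)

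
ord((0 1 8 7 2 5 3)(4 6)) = 14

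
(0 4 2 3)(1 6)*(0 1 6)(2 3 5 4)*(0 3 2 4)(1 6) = (0 4 2 5)(1 3 6)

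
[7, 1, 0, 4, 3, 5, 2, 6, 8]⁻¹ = [2, 1, 6, 4, 3, 5, 7, 0, 8]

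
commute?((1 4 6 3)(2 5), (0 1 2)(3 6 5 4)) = no:(1 4 6 3)(2 5)*(0 1 2)(3 6 5 4) = (0 1 3 2 4 5), (0 1 2)(3 6 5 4)*(1 4 6 3)(2 5) = (0 4 1 5 6 2)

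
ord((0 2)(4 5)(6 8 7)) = 6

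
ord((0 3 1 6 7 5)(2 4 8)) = 6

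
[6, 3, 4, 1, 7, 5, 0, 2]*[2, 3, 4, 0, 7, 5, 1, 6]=[1, 0, 7, 3, 6, 5, 2, 4]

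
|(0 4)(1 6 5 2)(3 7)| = 4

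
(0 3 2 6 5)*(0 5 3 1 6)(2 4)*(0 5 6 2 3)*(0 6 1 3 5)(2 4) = (0 3 2)(1 4 5)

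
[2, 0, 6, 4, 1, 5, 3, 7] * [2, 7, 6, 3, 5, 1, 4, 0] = [6, 2, 4, 5, 7, 1, 3, 0]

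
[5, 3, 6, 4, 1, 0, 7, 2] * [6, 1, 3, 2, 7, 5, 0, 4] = [5, 2, 0, 7, 1, 6, 4, 3]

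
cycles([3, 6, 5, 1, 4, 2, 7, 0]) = (0 3 1 6 7)(2 5)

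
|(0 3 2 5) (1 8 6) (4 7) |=12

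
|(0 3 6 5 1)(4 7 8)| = 15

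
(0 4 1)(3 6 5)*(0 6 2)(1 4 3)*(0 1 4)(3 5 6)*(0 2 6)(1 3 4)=(0 5 1 4 2 3 6)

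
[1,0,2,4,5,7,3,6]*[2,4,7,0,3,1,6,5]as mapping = [0→4,1→2,2→7,3→3,4→1,5→5,6→0,7→6]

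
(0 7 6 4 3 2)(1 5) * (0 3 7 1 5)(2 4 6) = (0 1)(2 3 4 7)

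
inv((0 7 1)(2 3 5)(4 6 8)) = (0 1 7)(2 5 3)(4 8 6)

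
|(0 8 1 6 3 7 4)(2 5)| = 14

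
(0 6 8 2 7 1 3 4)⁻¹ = (0 4 3 1 7 2 8 6)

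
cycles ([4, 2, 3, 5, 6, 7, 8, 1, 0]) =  (0 4 6 8) (1 2 3 5 7) 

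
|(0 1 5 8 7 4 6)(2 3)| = 14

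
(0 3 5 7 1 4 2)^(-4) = (0 7 2 5 4 3 1)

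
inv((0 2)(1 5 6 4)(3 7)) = (0 2)(1 4 6 5)(3 7)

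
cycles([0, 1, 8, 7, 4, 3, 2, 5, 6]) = (2 8 6)(3 7 5)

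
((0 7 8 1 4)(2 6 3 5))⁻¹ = (0 4 1 8 7)(2 5 3 6)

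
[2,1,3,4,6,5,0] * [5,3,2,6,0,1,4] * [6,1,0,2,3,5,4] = [0,2,4,6,3,1,5]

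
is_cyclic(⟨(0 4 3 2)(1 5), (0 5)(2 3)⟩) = no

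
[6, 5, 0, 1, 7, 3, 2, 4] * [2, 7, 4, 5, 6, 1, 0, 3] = [0, 1, 2, 7, 3, 5, 4, 6]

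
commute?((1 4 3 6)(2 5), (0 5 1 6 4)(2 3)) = no:(1 4 3 6)(2 5)*(0 5 1 6 4)(2 3) = (0 5 3 4 2 1), (0 5 1 6 4)(2 3)*(1 4 3 6)(2 5) = (0 2 6 3 5 4)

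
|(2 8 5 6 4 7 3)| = 7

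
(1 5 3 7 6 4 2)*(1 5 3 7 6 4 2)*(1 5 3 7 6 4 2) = (1 7 2 3 4 5 6)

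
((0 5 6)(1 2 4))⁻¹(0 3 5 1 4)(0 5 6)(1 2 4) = (1 5 3 6 2)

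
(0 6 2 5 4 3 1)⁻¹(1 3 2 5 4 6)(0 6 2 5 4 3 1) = (0 1 5 4 3 2)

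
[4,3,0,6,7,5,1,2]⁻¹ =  [2,6,7,1,0,5,3,4]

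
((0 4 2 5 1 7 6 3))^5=(0 7 2 3 1 4 6 5)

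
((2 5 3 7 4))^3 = (2 7 5 4 3)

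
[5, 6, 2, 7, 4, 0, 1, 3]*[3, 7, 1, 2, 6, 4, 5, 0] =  [4, 5, 1, 0, 6, 3, 7, 2]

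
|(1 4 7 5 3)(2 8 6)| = 15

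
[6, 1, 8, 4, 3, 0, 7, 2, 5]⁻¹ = [5, 1, 7, 4, 3, 8, 0, 6, 2]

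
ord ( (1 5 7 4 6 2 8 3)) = 8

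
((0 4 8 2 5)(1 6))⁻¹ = (0 5 2 8 4)(1 6)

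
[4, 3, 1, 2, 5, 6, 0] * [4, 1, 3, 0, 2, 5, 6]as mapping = [0→2, 1→0, 2→1, 3→3, 4→5, 5→6, 6→4]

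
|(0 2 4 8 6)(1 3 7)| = 15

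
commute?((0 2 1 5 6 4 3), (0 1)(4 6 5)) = no:(0 2 1 5 6 4 3)*(0 1)(4 6 5) = (0 2)(1 4 3), (0 1)(4 6 5)*(0 2 1 5 6 4 3) = (0 5 3)(1 2)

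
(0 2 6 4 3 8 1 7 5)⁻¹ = (0 5 7 1 8 3 4 6 2)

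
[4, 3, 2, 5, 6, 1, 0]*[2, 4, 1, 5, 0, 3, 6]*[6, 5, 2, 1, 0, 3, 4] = [6, 3, 5, 1, 4, 0, 2]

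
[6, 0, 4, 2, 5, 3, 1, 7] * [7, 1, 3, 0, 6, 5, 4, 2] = [4, 7, 6, 3, 5, 0, 1, 2] 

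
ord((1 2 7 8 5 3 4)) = 7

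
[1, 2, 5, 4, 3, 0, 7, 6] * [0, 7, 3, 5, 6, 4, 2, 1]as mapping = [0→7, 1→3, 2→4, 3→6, 4→5, 5→0, 6→1, 7→2]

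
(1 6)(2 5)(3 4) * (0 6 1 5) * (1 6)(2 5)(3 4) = (0 1 6 2)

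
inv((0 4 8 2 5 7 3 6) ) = (0 6 3 7 5 2 8 4) 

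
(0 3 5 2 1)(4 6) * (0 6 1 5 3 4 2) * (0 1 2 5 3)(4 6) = (0 6 5 1 4 2 3)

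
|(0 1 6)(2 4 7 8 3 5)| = 6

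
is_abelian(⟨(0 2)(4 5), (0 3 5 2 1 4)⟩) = no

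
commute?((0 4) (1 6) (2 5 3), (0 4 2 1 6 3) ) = no:(0 4) (1 6) (2 5 3) * (0 4 2 1 6 3) = (0 2 5) (1 3), (0 4 2 1 6 3) * (0 4) (1 6) (2 5 3) = (2 6) (3 4 5) 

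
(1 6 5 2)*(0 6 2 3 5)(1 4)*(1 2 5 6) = (0 1 5 3 6)(2 4)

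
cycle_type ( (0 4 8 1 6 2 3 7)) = 8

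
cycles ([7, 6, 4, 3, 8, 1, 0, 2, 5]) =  (0 7 2 4 8 5 1 6)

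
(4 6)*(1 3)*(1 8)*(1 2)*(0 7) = (0 7)(1 3 8 2)(4 6)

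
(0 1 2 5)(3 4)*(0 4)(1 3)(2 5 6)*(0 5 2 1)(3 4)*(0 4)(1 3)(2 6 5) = (1 6 3 2 5)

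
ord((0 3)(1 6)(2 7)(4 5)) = 2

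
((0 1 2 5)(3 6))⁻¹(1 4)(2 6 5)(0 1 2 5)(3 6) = (0 5 3)(2 4)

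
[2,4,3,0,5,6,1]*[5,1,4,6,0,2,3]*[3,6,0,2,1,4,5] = [1,3,5,4,0,2,6] 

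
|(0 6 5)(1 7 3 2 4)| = 15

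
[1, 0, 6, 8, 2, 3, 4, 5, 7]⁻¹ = [1, 0, 4, 5, 6, 7, 2, 8, 3]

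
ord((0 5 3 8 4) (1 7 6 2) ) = 20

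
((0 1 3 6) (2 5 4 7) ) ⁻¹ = (0 6 3 1) (2 7 4 5) 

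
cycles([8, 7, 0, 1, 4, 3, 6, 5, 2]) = (0 8 2)(1 7 5 3)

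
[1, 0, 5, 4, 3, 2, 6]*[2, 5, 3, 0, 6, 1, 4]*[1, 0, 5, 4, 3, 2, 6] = [2, 5, 0, 6, 1, 4, 3]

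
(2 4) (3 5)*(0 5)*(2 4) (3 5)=(0 3) 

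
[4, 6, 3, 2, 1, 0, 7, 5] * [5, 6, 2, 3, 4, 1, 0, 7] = [4, 0, 3, 2, 6, 5, 7, 1]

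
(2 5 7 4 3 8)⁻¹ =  (2 8 3 4 7 5)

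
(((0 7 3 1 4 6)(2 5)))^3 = (0 1)(2 5)(3 6)(4 7)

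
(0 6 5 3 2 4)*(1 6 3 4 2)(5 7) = (0 3 1 6 7 5 4)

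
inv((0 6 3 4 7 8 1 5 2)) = (0 2 5 1 8 7 4 3 6)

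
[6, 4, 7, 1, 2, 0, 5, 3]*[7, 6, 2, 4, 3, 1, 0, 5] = [0, 3, 5, 6, 2, 7, 1, 4]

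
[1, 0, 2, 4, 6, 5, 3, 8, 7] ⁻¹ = [1, 0, 2, 6, 3, 5, 4, 8, 7] 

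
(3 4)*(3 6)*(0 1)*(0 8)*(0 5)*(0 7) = (0 1 8 5 7)(3 4 6)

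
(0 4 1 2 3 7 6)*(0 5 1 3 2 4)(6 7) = (1 4 3 6 5)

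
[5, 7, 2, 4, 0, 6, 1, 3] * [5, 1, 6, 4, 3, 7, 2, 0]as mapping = [0→7, 1→0, 2→6, 3→3, 4→5, 5→2, 6→1, 7→4]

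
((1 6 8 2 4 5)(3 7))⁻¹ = (1 5 4 2 8 6)(3 7)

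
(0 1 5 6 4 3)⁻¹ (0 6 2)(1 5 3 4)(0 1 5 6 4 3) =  (0 3 5 6)(1 4 2)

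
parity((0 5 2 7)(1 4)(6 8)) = odd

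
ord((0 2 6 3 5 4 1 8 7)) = 9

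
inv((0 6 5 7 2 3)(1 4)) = (0 3 2 7 5 6)(1 4)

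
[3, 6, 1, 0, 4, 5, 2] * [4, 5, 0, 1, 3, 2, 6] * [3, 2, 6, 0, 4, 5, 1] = [2, 1, 5, 4, 0, 6, 3]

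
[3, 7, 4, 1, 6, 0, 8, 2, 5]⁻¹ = [5, 3, 7, 0, 2, 8, 4, 1, 6]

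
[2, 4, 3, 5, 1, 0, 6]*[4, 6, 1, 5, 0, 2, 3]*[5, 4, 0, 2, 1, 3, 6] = [4, 5, 3, 0, 6, 1, 2]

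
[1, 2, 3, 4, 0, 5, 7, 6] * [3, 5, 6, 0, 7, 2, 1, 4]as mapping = [0→5, 1→6, 2→0, 3→7, 4→3, 5→2, 6→4, 7→1]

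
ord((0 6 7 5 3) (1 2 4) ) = 15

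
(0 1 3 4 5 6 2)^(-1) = (0 2 6 5 4 3 1)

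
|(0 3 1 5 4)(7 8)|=10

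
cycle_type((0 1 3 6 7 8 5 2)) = 8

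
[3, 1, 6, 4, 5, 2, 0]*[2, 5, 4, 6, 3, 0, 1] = [6, 5, 1, 3, 0, 4, 2]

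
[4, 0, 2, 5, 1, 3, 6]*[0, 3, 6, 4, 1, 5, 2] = [1, 0, 6, 5, 3, 4, 2]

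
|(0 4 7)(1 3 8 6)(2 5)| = 12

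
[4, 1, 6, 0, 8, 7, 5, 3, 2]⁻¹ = [3, 1, 8, 7, 0, 6, 2, 5, 4]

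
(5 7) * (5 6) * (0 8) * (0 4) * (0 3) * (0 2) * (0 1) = (0 8 4 3 2 1)(5 7 6)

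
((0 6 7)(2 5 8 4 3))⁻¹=(0 7 6)(2 3 4 8 5)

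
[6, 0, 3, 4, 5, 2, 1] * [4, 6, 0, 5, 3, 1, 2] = [2, 4, 5, 3, 1, 0, 6]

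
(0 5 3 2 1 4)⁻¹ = (0 4 1 2 3 5)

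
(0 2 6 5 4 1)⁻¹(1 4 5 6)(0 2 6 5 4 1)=(0 1 4 5)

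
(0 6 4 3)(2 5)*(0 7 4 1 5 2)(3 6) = (0 3 7 4 6 1 5)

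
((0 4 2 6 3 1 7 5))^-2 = (0 7 3 2)(1 6 4 5)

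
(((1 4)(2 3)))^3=(1 4)(2 3)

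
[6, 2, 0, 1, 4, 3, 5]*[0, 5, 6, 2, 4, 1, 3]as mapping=[0→3, 1→6, 2→0, 3→5, 4→4, 5→2, 6→1]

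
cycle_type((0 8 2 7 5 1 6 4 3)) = 9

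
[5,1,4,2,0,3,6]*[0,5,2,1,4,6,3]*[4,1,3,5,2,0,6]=[6,0,2,3,4,1,5]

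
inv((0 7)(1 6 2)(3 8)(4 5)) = (0 7)(1 2 6)(3 8)(4 5)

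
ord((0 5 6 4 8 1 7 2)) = 8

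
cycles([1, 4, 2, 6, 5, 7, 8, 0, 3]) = (0 1 4 5 7)(3 6 8)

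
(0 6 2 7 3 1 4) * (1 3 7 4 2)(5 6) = (0 5 6 1 2 4)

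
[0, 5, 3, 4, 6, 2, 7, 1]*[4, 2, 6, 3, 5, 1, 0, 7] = [4, 1, 3, 5, 0, 6, 7, 2]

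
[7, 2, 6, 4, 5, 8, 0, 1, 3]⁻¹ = [6, 7, 1, 8, 3, 4, 2, 0, 5]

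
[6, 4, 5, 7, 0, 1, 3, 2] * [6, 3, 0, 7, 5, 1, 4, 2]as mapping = [0→4, 1→5, 2→1, 3→2, 4→6, 5→3, 6→7, 7→0]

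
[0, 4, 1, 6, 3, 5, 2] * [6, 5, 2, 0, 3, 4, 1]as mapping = [0→6, 1→3, 2→5, 3→1, 4→0, 5→4, 6→2]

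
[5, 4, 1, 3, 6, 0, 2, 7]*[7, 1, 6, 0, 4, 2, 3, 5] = [2, 4, 1, 0, 3, 7, 6, 5]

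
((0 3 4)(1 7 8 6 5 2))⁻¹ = (0 4 3)(1 2 5 6 8 7)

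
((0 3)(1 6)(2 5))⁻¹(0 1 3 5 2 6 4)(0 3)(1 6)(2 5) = (0 2 5 1 4 3 6)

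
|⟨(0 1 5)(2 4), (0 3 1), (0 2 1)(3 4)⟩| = 720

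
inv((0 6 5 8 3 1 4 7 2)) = (0 2 7 4 1 3 8 5 6)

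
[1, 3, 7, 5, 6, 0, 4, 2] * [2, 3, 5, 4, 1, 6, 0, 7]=[3, 4, 7, 6, 0, 2, 1, 5]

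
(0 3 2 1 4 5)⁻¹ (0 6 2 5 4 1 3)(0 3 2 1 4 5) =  (0 5 4 2 3 6 1)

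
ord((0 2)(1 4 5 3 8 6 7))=14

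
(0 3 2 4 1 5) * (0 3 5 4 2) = (0 5 3) (1 4) 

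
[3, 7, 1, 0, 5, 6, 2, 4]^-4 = [0, 4, 7, 3, 6, 2, 1, 5]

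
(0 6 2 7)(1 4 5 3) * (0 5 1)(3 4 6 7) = (0 7 5 4 1 6 2 3)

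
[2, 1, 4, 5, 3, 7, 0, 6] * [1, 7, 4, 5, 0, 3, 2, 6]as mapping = [0→4, 1→7, 2→0, 3→3, 4→5, 5→6, 6→1, 7→2]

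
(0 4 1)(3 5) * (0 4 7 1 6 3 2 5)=(0 7 1 4 6 3)(2 5)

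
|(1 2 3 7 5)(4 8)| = 10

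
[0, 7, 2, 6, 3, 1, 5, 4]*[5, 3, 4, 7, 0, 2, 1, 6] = [5, 6, 4, 1, 7, 3, 2, 0]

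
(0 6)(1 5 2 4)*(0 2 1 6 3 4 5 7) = (0 3 4 6 2 5 1 7)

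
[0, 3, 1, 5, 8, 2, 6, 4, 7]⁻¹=[0, 2, 5, 1, 7, 3, 6, 8, 4]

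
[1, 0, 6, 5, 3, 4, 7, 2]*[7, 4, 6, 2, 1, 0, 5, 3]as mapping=[0→4, 1→7, 2→5, 3→0, 4→2, 5→1, 6→3, 7→6]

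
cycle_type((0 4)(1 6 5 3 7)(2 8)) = 2^2.5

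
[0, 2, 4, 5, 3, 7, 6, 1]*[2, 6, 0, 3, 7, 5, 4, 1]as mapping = [0→2, 1→0, 2→7, 3→5, 4→3, 5→1, 6→4, 7→6]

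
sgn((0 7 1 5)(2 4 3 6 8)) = -1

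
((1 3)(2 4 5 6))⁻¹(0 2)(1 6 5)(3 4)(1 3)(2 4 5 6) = (0 4)(1 5)(2 6 3)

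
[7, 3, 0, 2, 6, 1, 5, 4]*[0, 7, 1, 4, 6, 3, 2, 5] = [5, 4, 0, 1, 2, 7, 3, 6]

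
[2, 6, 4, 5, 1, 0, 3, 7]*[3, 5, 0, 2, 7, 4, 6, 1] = [0, 6, 7, 4, 5, 3, 2, 1]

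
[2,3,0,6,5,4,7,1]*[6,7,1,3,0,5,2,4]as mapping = [0→1,1→3,2→6,3→2,4→5,5→0,6→4,7→7]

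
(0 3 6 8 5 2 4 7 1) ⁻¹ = (0 1 7 4 2 5 8 6 3) 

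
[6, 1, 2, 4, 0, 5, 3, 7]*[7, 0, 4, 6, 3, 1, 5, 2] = [5, 0, 4, 3, 7, 1, 6, 2]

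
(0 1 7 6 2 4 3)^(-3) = (0 2 1 4 7 3 6)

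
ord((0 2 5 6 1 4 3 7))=8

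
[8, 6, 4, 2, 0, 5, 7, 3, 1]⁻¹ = [4, 8, 3, 7, 2, 5, 1, 6, 0]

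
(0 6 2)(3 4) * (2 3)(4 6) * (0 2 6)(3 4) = (0 3)(4 6)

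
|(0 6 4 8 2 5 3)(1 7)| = 14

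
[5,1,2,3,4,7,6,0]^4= [5,1,2,3,4,7,6,0]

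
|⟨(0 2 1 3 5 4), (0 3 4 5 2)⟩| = 720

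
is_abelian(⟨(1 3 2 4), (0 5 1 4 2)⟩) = no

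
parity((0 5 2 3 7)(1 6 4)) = even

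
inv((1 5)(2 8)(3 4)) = (1 5)(2 8)(3 4)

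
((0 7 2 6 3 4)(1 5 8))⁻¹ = (0 4 3 6 2 7)(1 8 5)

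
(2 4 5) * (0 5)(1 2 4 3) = (0 5 4)(1 2 3)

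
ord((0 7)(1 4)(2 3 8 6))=4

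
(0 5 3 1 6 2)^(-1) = (0 2 6 1 3 5)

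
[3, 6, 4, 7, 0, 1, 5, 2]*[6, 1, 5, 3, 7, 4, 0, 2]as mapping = [0→3, 1→0, 2→7, 3→2, 4→6, 5→1, 6→4, 7→5]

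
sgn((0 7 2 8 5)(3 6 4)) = 1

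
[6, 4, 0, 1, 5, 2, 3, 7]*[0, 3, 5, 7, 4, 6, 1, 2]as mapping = [0→1, 1→4, 2→0, 3→3, 4→6, 5→5, 6→7, 7→2]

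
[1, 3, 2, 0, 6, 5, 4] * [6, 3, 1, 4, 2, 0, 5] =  [3, 4, 1, 6, 5, 0, 2] 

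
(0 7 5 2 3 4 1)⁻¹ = (0 1 4 3 2 5 7)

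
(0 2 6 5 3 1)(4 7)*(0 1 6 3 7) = (0 2 3 6 5 7 4)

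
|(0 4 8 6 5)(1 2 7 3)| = 20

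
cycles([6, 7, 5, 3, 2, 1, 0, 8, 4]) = (0 6) (1 7 8 4 2 5) 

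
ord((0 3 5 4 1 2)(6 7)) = 6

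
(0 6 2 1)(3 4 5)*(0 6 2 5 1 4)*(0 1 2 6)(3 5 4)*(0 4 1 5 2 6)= (1 4 6)(2 3 5)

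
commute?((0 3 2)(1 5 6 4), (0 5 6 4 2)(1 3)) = no:(0 3 2)(1 5 6 4) * (0 5 6 4 2)(1 3) = (0 1 6 2 5 4 3), (0 5 6 4 2)(1 3) * (0 3 2)(1 5 6 4) = (0 6 1 2 3 5 4)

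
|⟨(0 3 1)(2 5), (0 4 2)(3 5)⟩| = 720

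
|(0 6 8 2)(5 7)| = 4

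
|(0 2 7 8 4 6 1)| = 7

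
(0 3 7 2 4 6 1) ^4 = (0 4 3 6 7 1 2) 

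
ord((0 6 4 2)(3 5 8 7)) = 4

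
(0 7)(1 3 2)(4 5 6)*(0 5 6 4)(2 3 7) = (0 2 1 7 5 4 6)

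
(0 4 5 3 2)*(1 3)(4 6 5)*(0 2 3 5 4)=(0 6 4)(1 5)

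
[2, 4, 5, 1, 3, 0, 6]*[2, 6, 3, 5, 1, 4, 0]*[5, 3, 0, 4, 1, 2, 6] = [4, 3, 1, 6, 2, 0, 5]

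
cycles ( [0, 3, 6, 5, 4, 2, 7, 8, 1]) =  (1 3 5 2 6 7 8)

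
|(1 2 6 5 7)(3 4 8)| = 15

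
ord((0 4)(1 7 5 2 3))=10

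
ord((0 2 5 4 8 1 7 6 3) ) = 9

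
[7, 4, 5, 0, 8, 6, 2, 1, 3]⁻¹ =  [3, 7, 6, 8, 1, 2, 5, 0, 4]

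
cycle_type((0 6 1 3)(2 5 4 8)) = 4^2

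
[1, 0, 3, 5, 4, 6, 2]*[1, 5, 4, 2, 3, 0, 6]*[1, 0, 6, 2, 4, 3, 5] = [3, 0, 6, 1, 2, 5, 4]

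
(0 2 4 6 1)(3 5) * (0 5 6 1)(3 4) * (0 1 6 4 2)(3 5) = (1 3 4 6)(2 5)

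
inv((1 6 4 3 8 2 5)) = (1 5 2 8 3 4 6)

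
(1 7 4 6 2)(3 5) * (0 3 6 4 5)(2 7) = (0 3)(1 2)(5 6 7)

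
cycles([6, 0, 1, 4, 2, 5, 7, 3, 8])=(0 6 7 3 4 2 1)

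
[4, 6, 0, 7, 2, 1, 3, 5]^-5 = [4, 1, 0, 3, 2, 5, 6, 7]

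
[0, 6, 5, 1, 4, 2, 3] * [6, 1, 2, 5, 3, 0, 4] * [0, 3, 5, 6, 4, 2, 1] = [1, 4, 0, 3, 6, 5, 2]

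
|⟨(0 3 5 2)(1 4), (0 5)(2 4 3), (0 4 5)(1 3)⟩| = 720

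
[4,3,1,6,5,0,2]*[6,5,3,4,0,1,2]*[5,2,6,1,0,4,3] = [5,0,4,6,2,3,1]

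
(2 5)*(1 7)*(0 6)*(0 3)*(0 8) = (0 6 3 8)(1 7)(2 5)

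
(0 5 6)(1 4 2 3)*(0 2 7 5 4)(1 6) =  (0 4 7 5 1)(2 3 6)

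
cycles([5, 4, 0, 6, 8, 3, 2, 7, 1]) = (0 5 3 6 2) (1 4 8) 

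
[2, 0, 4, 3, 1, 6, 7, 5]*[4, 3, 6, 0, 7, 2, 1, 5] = [6, 4, 7, 0, 3, 1, 5, 2]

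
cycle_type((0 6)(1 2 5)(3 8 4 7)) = 2.3.4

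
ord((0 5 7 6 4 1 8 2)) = 8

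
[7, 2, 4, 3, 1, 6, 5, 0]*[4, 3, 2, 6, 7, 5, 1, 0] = [0, 2, 7, 6, 3, 1, 5, 4]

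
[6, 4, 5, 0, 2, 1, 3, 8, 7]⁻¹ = [3, 5, 4, 6, 1, 2, 0, 8, 7]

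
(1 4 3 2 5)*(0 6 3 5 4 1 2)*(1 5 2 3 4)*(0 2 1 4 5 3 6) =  (1 3 2 4)(5 6)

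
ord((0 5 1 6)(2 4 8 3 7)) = 20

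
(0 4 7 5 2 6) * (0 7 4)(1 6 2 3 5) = (1 6 7)(3 5)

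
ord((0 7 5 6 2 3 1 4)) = 8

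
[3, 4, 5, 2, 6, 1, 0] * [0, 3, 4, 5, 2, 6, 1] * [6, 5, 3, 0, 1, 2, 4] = [2, 3, 4, 1, 5, 0, 6]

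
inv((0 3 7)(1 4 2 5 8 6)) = (0 7 3)(1 6 8 5 2 4)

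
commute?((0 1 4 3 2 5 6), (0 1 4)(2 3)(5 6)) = no:(0 1 4 3 2 5 6) * (0 1 4)(2 3)(5 6) = (0 4 2 6 1), (0 1 4)(2 3)(5 6) * (0 1 4 3 2 5 6) = (0 4 1 3 5)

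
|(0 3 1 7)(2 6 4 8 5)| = 20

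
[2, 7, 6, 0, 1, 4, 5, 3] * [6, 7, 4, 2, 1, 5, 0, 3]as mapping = [0→4, 1→3, 2→0, 3→6, 4→7, 5→1, 6→5, 7→2]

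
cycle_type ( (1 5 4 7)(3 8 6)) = 3.4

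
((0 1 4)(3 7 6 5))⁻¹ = (0 4 1)(3 5 6 7)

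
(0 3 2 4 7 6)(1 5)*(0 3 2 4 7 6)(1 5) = (0 2 7)(3 4 6)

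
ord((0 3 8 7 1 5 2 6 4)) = 9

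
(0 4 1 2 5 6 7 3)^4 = (0 5)(1 7)(2 3)(4 6)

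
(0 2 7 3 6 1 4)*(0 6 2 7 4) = (0 7 3 2 4 6 1)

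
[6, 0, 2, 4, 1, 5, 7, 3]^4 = [4, 3, 2, 6, 7, 5, 1, 0]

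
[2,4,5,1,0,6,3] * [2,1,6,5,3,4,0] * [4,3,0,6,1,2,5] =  [5,6,1,3,0,4,2]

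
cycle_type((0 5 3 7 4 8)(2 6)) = 2.6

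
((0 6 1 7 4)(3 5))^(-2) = (0 7 6 4 1)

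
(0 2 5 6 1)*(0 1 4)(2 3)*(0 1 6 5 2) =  (0 3)(1 6 4)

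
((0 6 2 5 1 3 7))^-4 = (0 5 7 2 3 6 1)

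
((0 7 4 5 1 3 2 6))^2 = (0 4 1 2)(3 6 7 5)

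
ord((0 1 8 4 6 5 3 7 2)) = 9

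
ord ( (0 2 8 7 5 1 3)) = 7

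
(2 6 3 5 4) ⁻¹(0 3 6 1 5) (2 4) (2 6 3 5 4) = (0 5 3 1 4) (2 6) 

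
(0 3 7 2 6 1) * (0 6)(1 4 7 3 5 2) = (0 5 2)(1 6 4 7)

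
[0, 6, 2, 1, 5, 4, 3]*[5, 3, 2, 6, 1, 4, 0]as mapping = [0→5, 1→0, 2→2, 3→3, 4→4, 5→1, 6→6]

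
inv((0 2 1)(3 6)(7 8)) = (0 1 2)(3 6)(7 8)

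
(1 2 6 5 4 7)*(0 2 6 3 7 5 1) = (0 2 3 7) (1 6) (4 5) 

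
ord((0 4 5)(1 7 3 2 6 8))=6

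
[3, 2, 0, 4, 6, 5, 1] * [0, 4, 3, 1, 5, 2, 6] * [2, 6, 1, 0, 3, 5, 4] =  [6, 0, 2, 5, 4, 1, 3]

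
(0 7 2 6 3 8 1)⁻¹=(0 1 8 3 6 2 7)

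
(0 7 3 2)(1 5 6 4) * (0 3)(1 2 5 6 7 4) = (0 4 2 3 5 7)(1 6)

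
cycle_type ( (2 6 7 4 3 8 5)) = 7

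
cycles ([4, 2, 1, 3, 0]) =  (0 4) (1 2) 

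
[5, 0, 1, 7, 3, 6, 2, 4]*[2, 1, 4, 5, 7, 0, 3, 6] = [0, 2, 1, 6, 5, 3, 4, 7]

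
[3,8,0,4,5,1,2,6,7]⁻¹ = [2,5,6,0,3,4,7,8,1]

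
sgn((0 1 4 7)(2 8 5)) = -1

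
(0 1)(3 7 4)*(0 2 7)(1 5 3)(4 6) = (0 5 3)(1 2 7 6 4)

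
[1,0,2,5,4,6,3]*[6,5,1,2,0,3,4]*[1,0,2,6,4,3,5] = [3,5,0,6,1,4,2]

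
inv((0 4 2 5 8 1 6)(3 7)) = (0 6 1 8 5 2 4)(3 7)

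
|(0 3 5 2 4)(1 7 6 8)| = 20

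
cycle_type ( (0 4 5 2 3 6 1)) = 7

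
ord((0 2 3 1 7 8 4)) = 7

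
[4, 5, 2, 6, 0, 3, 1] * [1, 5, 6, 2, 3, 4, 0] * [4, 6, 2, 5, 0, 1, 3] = [5, 0, 3, 4, 6, 2, 1]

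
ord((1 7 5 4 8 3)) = 6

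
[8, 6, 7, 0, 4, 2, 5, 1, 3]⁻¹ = [3, 7, 5, 8, 4, 6, 1, 2, 0]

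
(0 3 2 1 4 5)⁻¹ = (0 5 4 1 2 3)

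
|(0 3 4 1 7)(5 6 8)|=15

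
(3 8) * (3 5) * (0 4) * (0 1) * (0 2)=(0 4 1 2)(3 8 5)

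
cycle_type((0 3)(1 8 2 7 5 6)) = 2.6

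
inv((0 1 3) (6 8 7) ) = (0 3 1) (6 7 8) 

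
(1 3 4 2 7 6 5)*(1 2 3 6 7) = (1 6 5 2)(3 4)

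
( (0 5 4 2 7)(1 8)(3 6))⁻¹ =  (0 7 2 4 5)(1 8)(3 6)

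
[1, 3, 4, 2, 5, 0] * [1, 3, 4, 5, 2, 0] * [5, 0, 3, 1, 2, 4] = [1, 4, 3, 2, 5, 0]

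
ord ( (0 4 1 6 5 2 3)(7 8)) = 14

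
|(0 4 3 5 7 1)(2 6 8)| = 6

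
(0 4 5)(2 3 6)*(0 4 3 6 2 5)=(0 3 2 6 5 4)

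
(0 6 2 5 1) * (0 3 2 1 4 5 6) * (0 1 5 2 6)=(0 1 3 6 5 4 2)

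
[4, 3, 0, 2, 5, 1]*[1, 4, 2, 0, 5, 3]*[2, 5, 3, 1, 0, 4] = [4, 2, 5, 3, 1, 0]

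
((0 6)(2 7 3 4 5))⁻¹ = (0 6)(2 5 4 3 7)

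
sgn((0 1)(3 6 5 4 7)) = -1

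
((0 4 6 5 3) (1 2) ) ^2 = (0 6 3 4 5) 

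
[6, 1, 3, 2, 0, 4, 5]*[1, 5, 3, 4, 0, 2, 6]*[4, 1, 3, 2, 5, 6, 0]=[0, 6, 5, 2, 1, 4, 3]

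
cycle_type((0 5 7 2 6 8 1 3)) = 8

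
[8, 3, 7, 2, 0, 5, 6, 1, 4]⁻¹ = [4, 7, 3, 1, 8, 5, 6, 2, 0]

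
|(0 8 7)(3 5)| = 6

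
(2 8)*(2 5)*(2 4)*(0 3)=(0 3)(2 8 5 4)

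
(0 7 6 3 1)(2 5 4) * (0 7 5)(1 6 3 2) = (0 5 4 1 7 3 6 2)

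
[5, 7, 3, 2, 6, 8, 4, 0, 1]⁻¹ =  [7, 8, 3, 2, 6, 0, 4, 1, 5]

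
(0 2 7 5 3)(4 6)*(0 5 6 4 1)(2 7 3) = (0 7 6 1)(2 3 5)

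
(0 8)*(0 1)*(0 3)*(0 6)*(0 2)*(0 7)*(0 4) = (0 8 1 3 6 2 7 4)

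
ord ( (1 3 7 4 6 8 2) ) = 7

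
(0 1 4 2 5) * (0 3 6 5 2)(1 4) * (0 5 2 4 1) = (0 1)(2 4 5 3 6)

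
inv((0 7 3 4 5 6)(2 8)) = (0 6 5 4 3 7)(2 8)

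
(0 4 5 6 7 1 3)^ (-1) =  (0 3 1 7 6 5 4)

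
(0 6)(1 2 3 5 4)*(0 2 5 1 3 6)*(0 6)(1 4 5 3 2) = (0 6 1 3 4 2)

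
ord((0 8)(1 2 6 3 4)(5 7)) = 10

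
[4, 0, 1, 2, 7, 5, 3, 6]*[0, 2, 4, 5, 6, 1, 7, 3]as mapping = [0→6, 1→0, 2→2, 3→4, 4→3, 5→1, 6→5, 7→7]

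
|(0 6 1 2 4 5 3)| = 7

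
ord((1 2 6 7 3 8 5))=7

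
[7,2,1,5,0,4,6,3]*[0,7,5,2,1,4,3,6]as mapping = [0→6,1→5,2→7,3→4,4→0,5→1,6→3,7→2]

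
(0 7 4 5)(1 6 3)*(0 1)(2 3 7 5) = (0 5 1 6 7 4 2 3)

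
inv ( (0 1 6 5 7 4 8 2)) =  (0 2 8 4 7 5 6 1)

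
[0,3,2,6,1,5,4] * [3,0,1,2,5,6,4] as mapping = [0→3,1→2,2→1,3→4,4→0,5→6,6→5] 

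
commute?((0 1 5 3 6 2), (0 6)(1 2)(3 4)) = no:(0 1 5 3 6 2)*(0 6)(1 2)(3 4) = (0 2 6 1 5 4 3), (0 6)(1 2)(3 4)*(0 1 5 3 6 2) = (0 2 5 3 4 6 1)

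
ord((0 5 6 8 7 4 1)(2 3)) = 14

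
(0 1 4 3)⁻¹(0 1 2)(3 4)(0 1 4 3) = (0 3)(1 4 2)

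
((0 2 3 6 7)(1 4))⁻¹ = (0 7 6 3 2)(1 4)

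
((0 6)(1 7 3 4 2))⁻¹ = (0 6)(1 2 4 3 7)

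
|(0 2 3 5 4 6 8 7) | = 8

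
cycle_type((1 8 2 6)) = 4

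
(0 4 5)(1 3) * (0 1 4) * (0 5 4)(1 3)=(0 5 3)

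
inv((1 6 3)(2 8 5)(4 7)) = (1 3 6)(2 5 8)(4 7)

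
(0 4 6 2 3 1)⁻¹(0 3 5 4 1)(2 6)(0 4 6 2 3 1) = (0 4 1 5 6)(2 3)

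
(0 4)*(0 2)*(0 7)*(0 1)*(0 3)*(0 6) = (0 4 2 7 1 3 6) 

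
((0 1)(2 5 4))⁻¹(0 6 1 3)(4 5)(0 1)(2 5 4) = (0 3 1 6)(2 4)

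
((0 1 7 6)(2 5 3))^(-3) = (0 1 7 6)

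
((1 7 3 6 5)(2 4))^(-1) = (1 5 6 3 7)(2 4)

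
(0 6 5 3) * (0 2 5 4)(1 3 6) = (0 1 3 2 5 6 4)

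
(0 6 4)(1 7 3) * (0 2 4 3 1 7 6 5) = (0 5)(1 6 3 7)(2 4)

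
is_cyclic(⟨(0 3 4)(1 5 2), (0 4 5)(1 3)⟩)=no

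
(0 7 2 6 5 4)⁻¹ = (0 4 5 6 2 7)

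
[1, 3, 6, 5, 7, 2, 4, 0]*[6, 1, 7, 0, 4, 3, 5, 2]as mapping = [0→1, 1→0, 2→5, 3→3, 4→2, 5→7, 6→4, 7→6]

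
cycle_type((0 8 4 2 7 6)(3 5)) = 2.6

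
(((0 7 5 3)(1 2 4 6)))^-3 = (0 7 5 3)(1 2 4 6)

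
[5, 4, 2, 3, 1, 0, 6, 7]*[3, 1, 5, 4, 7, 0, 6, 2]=[0, 7, 5, 4, 1, 3, 6, 2]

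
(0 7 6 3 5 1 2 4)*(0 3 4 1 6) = (0 7)(1 2)(3 5 6 4)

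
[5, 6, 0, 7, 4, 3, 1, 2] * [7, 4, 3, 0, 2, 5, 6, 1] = [5, 6, 7, 1, 2, 0, 4, 3]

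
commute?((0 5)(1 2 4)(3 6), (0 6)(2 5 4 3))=no:(0 5)(1 2 4)(3 6) * (0 6)(2 5 4 3)=(0 4 1 5 6 2 3), (0 6)(2 5 4 3) * (0 5)(1 2 4)(3 6)=(0 3 4 6 5 1 2)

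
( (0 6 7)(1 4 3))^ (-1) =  (0 7 6)(1 3 4)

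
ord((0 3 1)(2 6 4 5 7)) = 15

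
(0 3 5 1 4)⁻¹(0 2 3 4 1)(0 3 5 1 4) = (0 4 3 2 5)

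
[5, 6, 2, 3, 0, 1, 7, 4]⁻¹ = [4, 5, 2, 3, 7, 0, 1, 6]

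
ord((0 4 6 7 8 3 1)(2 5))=14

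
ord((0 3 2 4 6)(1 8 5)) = 15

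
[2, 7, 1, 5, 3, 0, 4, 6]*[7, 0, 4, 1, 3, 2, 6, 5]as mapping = [0→4, 1→5, 2→0, 3→2, 4→1, 5→7, 6→3, 7→6]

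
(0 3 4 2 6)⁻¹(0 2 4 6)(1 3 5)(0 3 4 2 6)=(0 3 6 2)(1 4 5)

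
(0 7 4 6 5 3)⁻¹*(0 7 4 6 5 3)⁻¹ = (0 5 4)(3 6 7)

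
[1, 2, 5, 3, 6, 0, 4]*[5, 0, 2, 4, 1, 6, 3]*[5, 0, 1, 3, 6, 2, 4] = [5, 1, 4, 6, 3, 2, 0]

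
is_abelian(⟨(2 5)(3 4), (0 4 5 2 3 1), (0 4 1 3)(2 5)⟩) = no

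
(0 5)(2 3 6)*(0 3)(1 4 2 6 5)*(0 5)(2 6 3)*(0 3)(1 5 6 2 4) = (0 5 4 2 6)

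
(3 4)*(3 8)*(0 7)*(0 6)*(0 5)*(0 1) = (0 7 6 5 1)(3 4 8)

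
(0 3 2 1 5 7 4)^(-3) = (0 5 3 7 2 4 1)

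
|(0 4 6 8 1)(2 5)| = 10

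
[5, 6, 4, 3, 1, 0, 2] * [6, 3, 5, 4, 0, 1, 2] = [1, 2, 0, 4, 3, 6, 5]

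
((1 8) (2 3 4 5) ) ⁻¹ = (1 8) (2 5 4 3) 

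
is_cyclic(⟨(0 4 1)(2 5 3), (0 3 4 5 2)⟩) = no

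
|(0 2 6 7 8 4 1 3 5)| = 9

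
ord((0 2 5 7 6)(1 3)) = 10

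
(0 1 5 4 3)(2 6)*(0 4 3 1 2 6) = (0 2)(1 5 3 4)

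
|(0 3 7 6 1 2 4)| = 7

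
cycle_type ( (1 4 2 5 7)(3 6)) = 2.5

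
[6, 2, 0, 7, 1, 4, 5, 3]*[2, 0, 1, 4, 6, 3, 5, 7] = [5, 1, 2, 7, 0, 6, 3, 4]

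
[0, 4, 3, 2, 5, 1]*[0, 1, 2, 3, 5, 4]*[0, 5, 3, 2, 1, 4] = [0, 4, 2, 3, 1, 5]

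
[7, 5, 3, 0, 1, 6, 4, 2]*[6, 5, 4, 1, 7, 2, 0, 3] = [3, 2, 1, 6, 5, 0, 7, 4]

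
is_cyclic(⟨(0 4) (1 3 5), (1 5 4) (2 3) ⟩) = no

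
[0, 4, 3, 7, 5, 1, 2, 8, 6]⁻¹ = [0, 5, 6, 2, 1, 4, 8, 3, 7]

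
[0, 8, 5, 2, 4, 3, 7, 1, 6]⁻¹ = [0, 7, 3, 5, 4, 2, 8, 6, 1]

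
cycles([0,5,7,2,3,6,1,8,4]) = (1 5 6)(2 7 8 4 3)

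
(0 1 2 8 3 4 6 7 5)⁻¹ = (0 5 7 6 4 3 8 2 1)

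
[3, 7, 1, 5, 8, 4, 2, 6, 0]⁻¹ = [8, 2, 6, 0, 5, 3, 7, 1, 4]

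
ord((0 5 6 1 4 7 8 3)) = 8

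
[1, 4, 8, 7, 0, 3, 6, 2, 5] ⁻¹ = [4, 0, 7, 5, 1, 8, 6, 3, 2] 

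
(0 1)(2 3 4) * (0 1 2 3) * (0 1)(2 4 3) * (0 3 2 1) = (0 4 1 3 2)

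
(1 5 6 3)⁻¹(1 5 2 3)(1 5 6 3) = (1 5 6 2)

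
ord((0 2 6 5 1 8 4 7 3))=9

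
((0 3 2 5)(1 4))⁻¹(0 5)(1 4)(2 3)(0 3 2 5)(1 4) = (0 3)(1 4)(2 5)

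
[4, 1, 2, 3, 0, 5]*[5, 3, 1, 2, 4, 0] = [4, 3, 1, 2, 5, 0]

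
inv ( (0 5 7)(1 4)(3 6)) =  (0 7 5)(1 4)(3 6)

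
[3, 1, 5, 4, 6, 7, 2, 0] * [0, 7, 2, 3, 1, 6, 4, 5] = [3, 7, 6, 1, 4, 5, 2, 0] 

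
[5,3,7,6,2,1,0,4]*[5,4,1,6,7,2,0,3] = [2,6,3,0,1,4,5,7]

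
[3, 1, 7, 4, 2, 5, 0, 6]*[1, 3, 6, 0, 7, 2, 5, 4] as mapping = [0→0, 1→3, 2→4, 3→7, 4→6, 5→2, 6→1, 7→5] 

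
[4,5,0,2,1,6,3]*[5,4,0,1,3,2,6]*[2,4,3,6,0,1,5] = [6,3,1,2,0,5,4]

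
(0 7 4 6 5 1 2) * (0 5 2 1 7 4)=(0 4 6 2 5 7)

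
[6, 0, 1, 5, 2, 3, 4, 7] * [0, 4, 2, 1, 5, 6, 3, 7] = [3, 0, 4, 6, 2, 1, 5, 7]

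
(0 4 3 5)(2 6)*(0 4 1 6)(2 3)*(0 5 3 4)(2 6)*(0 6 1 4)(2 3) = (0 4 1 3 2 5 6)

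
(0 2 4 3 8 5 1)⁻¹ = (0 1 5 8 3 4 2)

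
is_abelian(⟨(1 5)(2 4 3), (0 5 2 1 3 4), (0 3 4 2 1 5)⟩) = no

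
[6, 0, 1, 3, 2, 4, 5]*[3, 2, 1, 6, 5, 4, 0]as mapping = [0→0, 1→3, 2→2, 3→6, 4→1, 5→5, 6→4]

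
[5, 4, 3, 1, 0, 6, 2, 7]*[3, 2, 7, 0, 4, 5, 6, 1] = [5, 4, 0, 2, 3, 6, 7, 1]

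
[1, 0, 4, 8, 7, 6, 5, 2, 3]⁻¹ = [1, 0, 7, 8, 2, 6, 5, 4, 3]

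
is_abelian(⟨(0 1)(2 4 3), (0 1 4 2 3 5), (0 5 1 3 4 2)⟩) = no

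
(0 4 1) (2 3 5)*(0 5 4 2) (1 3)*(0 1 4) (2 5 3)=(0 5 1 3) (2 4) 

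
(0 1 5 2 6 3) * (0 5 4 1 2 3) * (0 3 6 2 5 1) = (0 5 6 3 1 4)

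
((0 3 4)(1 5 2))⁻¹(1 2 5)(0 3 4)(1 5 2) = (1 2 5)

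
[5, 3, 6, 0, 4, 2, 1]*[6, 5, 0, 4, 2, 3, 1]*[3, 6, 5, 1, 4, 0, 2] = [1, 4, 6, 2, 5, 3, 0]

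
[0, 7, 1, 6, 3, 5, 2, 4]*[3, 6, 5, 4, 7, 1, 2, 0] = [3, 0, 6, 2, 4, 1, 5, 7]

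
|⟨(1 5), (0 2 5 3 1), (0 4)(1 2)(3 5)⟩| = 720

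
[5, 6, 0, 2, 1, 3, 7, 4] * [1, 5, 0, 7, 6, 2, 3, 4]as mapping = [0→2, 1→3, 2→1, 3→0, 4→5, 5→7, 6→4, 7→6]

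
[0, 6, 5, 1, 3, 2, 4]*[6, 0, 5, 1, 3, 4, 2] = [6, 2, 4, 0, 1, 5, 3]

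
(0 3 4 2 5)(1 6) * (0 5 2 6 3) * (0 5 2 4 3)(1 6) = (0 5 2 4 1)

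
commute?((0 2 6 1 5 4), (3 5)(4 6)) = no:(0 2 6 1 5 4)*(3 5)(4 6) = (0 2 4)(1 3 5 6), (3 5)(4 6)*(0 2 6 1 5 4) = (0 2 6)(1 5 3 4)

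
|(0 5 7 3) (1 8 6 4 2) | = 20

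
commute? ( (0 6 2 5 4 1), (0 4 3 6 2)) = no: (0 6 2 5 4 1)*(0 4 3 6 2) = (0 2 5 3 6)(1 4), (0 4 3 6 2)*(0 6 2 5 4 1) = (0 1)(2 6 5 4 3)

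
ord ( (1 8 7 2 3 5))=6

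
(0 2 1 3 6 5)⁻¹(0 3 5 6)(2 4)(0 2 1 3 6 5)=(0 5 2 6)(1 4)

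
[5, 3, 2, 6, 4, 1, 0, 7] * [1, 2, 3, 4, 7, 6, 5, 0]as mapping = [0→6, 1→4, 2→3, 3→5, 4→7, 5→2, 6→1, 7→0]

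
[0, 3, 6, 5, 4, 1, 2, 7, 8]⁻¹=[0, 5, 6, 1, 4, 3, 2, 7, 8]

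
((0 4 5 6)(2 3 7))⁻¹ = (0 6 5 4)(2 7 3)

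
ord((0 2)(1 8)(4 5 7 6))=4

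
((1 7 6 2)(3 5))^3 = (1 2 6 7)(3 5)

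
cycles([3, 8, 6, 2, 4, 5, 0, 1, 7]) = (0 3 2 6)(1 8 7)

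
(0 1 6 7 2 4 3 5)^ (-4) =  (0 2)(1 4)(3 6)(5 7)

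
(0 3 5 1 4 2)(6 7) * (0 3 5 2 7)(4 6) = (0 5 1 6)(2 3)(4 7)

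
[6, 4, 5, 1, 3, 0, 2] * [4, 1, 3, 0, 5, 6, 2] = [2, 5, 6, 1, 0, 4, 3]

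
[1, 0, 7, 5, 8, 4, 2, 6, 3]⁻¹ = [1, 0, 6, 8, 5, 3, 7, 2, 4]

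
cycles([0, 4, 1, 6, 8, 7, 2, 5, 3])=(1 4 8 3 6 2)(5 7)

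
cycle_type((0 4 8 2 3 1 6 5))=8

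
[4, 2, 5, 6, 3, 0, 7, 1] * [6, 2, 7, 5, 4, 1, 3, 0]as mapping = [0→4, 1→7, 2→1, 3→3, 4→5, 5→6, 6→0, 7→2]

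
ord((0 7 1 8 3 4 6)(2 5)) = 14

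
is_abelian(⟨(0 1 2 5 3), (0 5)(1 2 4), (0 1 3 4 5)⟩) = no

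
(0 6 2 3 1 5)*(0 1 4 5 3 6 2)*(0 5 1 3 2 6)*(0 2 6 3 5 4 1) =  (0 3 1 6 4)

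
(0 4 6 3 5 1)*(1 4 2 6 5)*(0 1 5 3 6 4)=(0 2 4 3 5) 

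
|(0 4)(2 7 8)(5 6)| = 6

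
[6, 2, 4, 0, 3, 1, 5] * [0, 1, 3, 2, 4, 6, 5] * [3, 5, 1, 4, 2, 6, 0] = [6, 4, 2, 3, 1, 5, 0]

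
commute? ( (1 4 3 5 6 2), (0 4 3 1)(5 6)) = no: (1 4 3 5 6 2)*(0 4 3 1)(5 6) = (0 4 1 3 6 2), (0 4 3 1)(5 6)*(1 4 3 5 6 2) = (0 3 4 5 2 1)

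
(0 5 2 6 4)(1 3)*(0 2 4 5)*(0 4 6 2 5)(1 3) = (0 4 5 6)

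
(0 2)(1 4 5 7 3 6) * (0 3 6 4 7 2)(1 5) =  (1 7 6 5 2 3 4)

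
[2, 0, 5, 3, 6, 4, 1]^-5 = [2, 0, 5, 3, 6, 4, 1]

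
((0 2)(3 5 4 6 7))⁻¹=(0 2)(3 7 6 4 5)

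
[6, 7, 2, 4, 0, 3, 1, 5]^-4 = [7, 3, 2, 6, 1, 0, 5, 4]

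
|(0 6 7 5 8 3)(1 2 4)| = 6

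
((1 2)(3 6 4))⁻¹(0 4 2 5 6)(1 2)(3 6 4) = (0 3 1 5 4)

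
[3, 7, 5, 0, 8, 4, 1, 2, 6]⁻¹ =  [3, 6, 7, 0, 5, 2, 8, 1, 4]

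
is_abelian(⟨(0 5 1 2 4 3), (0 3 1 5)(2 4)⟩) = no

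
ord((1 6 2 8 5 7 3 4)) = 8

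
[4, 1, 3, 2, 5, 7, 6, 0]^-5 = [7, 1, 3, 2, 0, 4, 6, 5]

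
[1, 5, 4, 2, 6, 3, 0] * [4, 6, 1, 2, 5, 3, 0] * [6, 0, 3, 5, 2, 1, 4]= [4, 5, 1, 0, 6, 3, 2]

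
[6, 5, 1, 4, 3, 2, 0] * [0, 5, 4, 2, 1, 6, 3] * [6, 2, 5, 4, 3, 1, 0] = [4, 0, 1, 2, 5, 3, 6]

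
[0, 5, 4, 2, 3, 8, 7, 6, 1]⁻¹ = [0, 8, 3, 4, 2, 1, 7, 6, 5]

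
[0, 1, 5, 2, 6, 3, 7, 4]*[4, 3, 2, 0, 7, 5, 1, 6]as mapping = [0→4, 1→3, 2→5, 3→2, 4→1, 5→0, 6→6, 7→7]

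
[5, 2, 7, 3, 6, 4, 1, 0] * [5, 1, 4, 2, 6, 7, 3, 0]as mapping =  [0→7, 1→4, 2→0, 3→2, 4→3, 5→6, 6→1, 7→5]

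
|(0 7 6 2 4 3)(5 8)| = 6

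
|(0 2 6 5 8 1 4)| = 7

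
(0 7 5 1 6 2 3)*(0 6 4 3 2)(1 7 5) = (0 5 7 1 4 3 6)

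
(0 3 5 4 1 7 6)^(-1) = (0 6 7 1 4 5 3)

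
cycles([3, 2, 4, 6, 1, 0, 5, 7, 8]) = (0 3 6 5)(1 2 4)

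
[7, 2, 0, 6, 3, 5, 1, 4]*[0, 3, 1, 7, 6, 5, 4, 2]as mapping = [0→2, 1→1, 2→0, 3→4, 4→7, 5→5, 6→3, 7→6]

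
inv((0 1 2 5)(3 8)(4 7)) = (0 5 2 1)(3 8)(4 7)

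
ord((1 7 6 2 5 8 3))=7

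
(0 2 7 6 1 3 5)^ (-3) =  (0 1 2 3 7 5 6)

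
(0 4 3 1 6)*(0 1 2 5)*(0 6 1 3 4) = (2 5 6 3)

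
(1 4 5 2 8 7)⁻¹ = (1 7 8 2 5 4)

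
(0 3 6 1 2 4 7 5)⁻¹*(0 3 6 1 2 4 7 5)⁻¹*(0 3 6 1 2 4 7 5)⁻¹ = (0 4 6 5 2 3 7 1)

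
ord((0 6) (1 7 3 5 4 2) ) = 6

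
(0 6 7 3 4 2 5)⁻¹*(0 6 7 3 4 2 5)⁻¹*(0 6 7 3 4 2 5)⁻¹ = (0 4 6 2 7 5 3)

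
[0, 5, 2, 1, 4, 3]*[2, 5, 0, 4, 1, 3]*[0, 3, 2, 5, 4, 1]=[2, 5, 0, 1, 3, 4]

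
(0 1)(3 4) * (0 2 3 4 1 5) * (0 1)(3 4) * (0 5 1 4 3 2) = (0 1)(2 3 5 4)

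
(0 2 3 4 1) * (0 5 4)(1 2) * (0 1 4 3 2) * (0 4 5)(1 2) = (0 5 3 2 1)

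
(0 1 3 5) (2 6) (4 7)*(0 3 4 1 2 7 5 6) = (0 2) (1 4 5 3 6 7) 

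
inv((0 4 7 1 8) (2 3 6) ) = (0 8 1 7 4) (2 6 3) 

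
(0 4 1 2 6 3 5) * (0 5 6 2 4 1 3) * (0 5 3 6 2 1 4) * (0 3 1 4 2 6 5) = (0 2 4 5 1 3 6)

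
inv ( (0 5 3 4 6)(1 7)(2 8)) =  (0 6 4 3 5)(1 7)(2 8)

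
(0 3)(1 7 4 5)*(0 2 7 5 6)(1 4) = (0 3 2 7 1 5 4 6)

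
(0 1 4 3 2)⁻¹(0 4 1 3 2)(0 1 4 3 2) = (0 1 3 4 2)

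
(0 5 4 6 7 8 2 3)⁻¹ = (0 3 2 8 7 6 4 5)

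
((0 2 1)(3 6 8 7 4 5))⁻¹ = (0 1 2)(3 5 4 7 8 6)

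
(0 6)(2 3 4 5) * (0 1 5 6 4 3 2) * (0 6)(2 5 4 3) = (0 3 2 5 6 1 4)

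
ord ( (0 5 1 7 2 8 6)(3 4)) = 14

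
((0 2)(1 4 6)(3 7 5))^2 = (1 6 4)(3 5 7)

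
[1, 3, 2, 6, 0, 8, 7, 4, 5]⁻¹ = [4, 0, 2, 1, 7, 8, 3, 6, 5]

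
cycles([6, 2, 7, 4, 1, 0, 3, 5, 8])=(0 6 3 4 1 2 7 5)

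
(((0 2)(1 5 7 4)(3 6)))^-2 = (1 7)(4 5)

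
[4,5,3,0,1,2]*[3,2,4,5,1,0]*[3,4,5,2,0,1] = [4,3,1,2,5,0]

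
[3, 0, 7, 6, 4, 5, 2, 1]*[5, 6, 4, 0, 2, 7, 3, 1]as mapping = [0→0, 1→5, 2→1, 3→3, 4→2, 5→7, 6→4, 7→6]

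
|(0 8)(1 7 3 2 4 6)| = 6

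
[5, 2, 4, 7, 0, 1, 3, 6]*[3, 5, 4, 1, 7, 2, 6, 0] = [2, 4, 7, 0, 3, 5, 1, 6]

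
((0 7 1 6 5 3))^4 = (0 5 1)(3 6 7)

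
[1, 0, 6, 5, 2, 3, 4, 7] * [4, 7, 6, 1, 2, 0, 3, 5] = [7, 4, 3, 0, 6, 1, 2, 5]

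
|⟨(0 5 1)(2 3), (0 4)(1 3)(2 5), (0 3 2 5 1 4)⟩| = 720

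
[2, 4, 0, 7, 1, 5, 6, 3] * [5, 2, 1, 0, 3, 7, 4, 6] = [1, 3, 5, 6, 2, 7, 4, 0]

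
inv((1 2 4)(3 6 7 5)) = (1 4 2)(3 5 7 6)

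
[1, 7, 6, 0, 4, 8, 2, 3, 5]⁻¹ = [3, 0, 6, 7, 4, 8, 2, 1, 5]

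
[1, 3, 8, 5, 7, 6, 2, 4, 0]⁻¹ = [8, 0, 6, 1, 7, 3, 5, 4, 2]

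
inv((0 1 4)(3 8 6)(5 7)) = (0 4 1)(3 6 8)(5 7)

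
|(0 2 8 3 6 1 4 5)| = 8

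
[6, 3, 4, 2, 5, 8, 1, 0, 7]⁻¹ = [7, 6, 3, 1, 2, 4, 0, 8, 5]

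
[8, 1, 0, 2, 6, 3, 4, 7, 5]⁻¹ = [2, 1, 3, 5, 6, 8, 4, 7, 0]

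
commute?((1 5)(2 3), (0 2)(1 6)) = no:(1 5)(2 3) * (0 2)(1 6) = (0 2 3)(1 5 6), (0 2)(1 6) * (1 5)(2 3) = (0 3 2)(1 6 5)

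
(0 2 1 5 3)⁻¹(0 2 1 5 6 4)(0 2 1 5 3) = (1 5 3 6 4 2)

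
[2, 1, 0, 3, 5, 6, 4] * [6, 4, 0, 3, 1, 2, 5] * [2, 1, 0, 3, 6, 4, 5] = [2, 6, 5, 3, 0, 4, 1]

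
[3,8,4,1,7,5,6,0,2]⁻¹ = [7,3,8,0,2,5,6,4,1]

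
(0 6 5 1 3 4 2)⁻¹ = (0 2 4 3 1 5 6)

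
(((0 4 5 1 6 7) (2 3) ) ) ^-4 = (0 5 6) (1 7 4) 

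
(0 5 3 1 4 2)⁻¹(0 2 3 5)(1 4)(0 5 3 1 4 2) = (0 1 3 5)(2 4)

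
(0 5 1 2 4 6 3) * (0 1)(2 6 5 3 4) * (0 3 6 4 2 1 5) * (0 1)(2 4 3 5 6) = (0 2)(1 3 6 4)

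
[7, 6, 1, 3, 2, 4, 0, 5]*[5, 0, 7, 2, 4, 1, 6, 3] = [3, 6, 0, 2, 7, 4, 5, 1]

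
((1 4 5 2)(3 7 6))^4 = (3 7 6)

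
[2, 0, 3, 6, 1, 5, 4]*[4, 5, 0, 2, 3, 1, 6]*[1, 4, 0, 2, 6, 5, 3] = [1, 6, 0, 3, 5, 4, 2]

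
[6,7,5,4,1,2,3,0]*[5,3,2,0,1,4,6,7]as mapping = [0→6,1→7,2→4,3→1,4→3,5→2,6→0,7→5]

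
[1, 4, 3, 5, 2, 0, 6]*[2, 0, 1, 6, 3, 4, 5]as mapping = [0→0, 1→3, 2→6, 3→4, 4→1, 5→2, 6→5]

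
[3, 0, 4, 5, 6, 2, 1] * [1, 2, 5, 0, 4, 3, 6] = [0, 1, 4, 3, 6, 5, 2]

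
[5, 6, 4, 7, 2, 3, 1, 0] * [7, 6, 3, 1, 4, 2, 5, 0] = [2, 5, 4, 0, 3, 1, 6, 7]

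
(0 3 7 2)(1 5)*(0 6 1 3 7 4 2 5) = (0 7 5 3 4 2 6 1)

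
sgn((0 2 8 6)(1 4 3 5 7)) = -1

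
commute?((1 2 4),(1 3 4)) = no:(1 2 4)*(1 3 4) = (1 2)(3 4),(1 3 4)*(1 2 4) = (1 3)(2 4)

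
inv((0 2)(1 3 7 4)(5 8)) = (0 2)(1 4 7 3)(5 8)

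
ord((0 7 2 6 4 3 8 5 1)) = 9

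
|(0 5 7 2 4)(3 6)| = 10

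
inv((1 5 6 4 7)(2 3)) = (1 7 4 6 5)(2 3)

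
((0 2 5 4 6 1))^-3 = (0 4)(1 5)(2 6)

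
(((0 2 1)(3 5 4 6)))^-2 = (0 2 1)(3 4)(5 6)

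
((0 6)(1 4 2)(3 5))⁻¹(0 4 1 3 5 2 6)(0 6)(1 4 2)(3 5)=(0 6 2 4 5 3 1)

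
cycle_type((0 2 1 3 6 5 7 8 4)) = 9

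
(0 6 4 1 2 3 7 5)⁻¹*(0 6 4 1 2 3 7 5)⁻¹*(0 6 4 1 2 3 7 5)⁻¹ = (0 3 4 5 2 6 7 1)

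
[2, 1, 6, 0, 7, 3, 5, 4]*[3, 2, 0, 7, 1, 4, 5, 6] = [0, 2, 5, 3, 6, 7, 4, 1]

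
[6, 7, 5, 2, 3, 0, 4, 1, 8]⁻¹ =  [5, 7, 3, 4, 6, 2, 0, 1, 8]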